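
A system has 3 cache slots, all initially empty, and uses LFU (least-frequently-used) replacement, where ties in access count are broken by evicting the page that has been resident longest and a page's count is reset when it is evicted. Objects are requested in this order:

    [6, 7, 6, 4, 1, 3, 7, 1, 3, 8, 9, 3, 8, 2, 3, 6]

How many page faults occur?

14

6 → fault, frames [6]
7 → fault, frames [6, 7]
6 → hit
4 → fault, frames [6, 7, 4]
1 → fault, evict 7, frames [6, 4, 1]
3 → fault, evict 4, frames [6, 1, 3]
7 → fault, evict 1, frames [6, 3, 7]
1 → fault, evict 3, frames [6, 7, 1]
3 → fault, evict 7, frames [6, 1, 3]
8 → fault, evict 1, frames [6, 3, 8]
9 → fault, evict 3, frames [6, 8, 9]
3 → fault, evict 8, frames [6, 9, 3]
8 → fault, evict 9, frames [6, 3, 8]
2 → fault, evict 3, frames [6, 8, 2]
3 → fault, evict 8, frames [6, 2, 3]
6 → hit
Page faults: 14.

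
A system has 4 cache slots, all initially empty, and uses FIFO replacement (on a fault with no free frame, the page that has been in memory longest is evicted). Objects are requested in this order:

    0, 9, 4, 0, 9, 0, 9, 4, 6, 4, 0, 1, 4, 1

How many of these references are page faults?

0 -> fault, frames {0}
9 -> fault, frames {0,9}
4 -> fault, frames {0,9,4}
0 -> hit
9 -> hit
0 -> hit
9 -> hit
4 -> hit
6 -> fault, frames {0,9,4,6}
4 -> hit
0 -> hit
1 -> fault, evict 0, frames {9,4,6,1}
4 -> hit
1 -> hit
Page faults: 5.

5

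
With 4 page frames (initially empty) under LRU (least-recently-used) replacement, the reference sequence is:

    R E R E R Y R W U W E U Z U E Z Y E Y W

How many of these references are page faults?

R: miss, frames [R]
E: miss, frames [R, E]
R: hit
E: hit
R: hit
Y: miss, frames [E, R, Y]
R: hit
W: miss, frames [E, Y, R, W]
U: miss, evict E, frames [Y, R, W, U]
W: hit
E: miss, evict Y, frames [R, U, W, E]
U: hit
Z: miss, evict R, frames [W, E, U, Z]
U: hit
E: hit
Z: hit
Y: miss, evict W, frames [U, E, Z, Y]
E: hit
Y: hit
W: miss, evict U, frames [Z, E, Y, W]
Page faults: 9.

9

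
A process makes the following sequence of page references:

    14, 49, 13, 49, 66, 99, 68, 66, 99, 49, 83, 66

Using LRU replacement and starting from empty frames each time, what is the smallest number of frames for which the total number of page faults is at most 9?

f=1: 12 faults
f=2: 11 faults
f=3: 9 faults
f=4: 7 faults
f=5: 7 faults
f=6: 7 faults
f=7: 7 faults
Smallest f with faults ≤ 9 is 3.

3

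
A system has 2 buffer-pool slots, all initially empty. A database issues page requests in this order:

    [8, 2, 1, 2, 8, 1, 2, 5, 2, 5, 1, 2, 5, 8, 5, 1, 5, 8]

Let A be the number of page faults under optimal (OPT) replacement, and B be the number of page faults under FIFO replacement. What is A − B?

-2

Under OPT: F F F . F . F F . . F . F F . F . F → 11 faults.
Under FIFO: F F F . F . F F . . F F F F . F F F → 13 faults.
A − B = 11 − 13 = -2.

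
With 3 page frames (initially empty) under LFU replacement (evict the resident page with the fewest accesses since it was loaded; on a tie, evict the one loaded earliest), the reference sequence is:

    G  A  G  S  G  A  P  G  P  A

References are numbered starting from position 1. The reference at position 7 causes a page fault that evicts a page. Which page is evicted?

S

pos 1: G: fault, frames {G}
pos 2: A: fault, frames {G,A}
pos 3: G: hit
pos 4: S: fault, frames {G,A,S}
pos 5: G: hit
pos 6: A: hit
pos 7: P: fault, evict S, frames {G,A,P}
At position 7, page S is evicted.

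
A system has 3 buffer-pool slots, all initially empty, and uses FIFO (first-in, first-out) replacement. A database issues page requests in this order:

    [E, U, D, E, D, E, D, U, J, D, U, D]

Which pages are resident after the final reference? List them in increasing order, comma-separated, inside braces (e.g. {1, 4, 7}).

E → fault, frames (E)
U → fault, frames (E U)
D → fault, frames (E U D)
E → hit
D → hit
E → hit
D → hit
U → hit
J → fault, evict E, frames (U D J)
D → hit
U → hit
D → hit

{D, J, U}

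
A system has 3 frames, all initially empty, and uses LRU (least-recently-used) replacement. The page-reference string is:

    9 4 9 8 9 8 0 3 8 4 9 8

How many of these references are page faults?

9: fault, frames [9]
4: fault, frames [9, 4]
9: hit
8: fault, frames [4, 9, 8]
9: hit
8: hit
0: fault, evict 4, frames [9, 8, 0]
3: fault, evict 9, frames [8, 0, 3]
8: hit
4: fault, evict 0, frames [3, 8, 4]
9: fault, evict 3, frames [8, 4, 9]
8: hit
Page faults: 7.

7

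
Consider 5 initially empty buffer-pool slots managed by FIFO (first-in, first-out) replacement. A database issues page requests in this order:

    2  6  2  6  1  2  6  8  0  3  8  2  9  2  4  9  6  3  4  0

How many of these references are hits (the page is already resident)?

9

2 → miss, frames (2)
6 → miss, frames (2 6)
2 → hit
6 → hit
1 → miss, frames (2 6 1)
2 → hit
6 → hit
8 → miss, frames (2 6 1 8)
0 → miss, frames (2 6 1 8 0)
3 → miss, evict 2, frames (6 1 8 0 3)
8 → hit
2 → miss, evict 6, frames (1 8 0 3 2)
9 → miss, evict 1, frames (8 0 3 2 9)
2 → hit
4 → miss, evict 8, frames (0 3 2 9 4)
9 → hit
6 → miss, evict 0, frames (3 2 9 4 6)
3 → hit
4 → hit
0 → miss, evict 3, frames (2 9 4 6 0)
Hits: 9.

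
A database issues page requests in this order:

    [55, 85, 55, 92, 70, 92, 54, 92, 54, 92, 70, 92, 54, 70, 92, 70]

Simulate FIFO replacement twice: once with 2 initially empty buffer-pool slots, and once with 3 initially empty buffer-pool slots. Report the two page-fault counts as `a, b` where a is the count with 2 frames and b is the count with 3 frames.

2 frames: F F . F F . F F . . F . F . F F → 10 faults.
3 frames: F F . F F . F . . . . . . . . . → 5 faults.
5 < 10: adding a frame reduced faults, as is typical.

10, 5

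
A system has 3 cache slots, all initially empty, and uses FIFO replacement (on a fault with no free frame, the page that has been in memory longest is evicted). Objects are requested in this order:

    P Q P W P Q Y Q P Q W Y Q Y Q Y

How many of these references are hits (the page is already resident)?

P → miss, frames [P]
Q → miss, frames [P, Q]
P → hit
W → miss, frames [P, Q, W]
P → hit
Q → hit
Y → miss, evict P, frames [Q, W, Y]
Q → hit
P → miss, evict Q, frames [W, Y, P]
Q → miss, evict W, frames [Y, P, Q]
W → miss, evict Y, frames [P, Q, W]
Y → miss, evict P, frames [Q, W, Y]
Q → hit
Y → hit
Q → hit
Y → hit
Hits: 8.

8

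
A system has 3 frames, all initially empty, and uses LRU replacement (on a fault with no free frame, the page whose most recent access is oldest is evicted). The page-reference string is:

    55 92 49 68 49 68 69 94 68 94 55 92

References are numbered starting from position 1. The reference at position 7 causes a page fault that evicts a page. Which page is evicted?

92

pos 1: 55 -> fault, frames [55]
pos 2: 92 -> fault, frames [55, 92]
pos 3: 49 -> fault, frames [55, 92, 49]
pos 4: 68 -> fault, evict 55, frames [92, 49, 68]
pos 5: 49 -> hit
pos 6: 68 -> hit
pos 7: 69 -> fault, evict 92, frames [49, 68, 69]
At position 7, page 92 is evicted.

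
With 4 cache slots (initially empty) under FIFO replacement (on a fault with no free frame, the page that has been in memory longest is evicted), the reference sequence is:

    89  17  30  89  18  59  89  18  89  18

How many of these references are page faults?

89: miss, frames {89}
17: miss, frames {89,17}
30: miss, frames {89,17,30}
89: hit
18: miss, frames {89,17,30,18}
59: miss, evict 89, frames {17,30,18,59}
89: miss, evict 17, frames {30,18,59,89}
18: hit
89: hit
18: hit
Page faults: 6.

6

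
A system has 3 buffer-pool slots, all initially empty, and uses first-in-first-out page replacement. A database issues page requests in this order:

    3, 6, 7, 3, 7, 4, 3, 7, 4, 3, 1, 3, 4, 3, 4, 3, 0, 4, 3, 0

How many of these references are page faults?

9

3: miss, frames {3}
6: miss, frames {3,6}
7: miss, frames {3,6,7}
3: hit
7: hit
4: miss, evict 3, frames {6,7,4}
3: miss, evict 6, frames {7,4,3}
7: hit
4: hit
3: hit
1: miss, evict 7, frames {4,3,1}
3: hit
4: hit
3: hit
4: hit
3: hit
0: miss, evict 4, frames {3,1,0}
4: miss, evict 3, frames {1,0,4}
3: miss, evict 1, frames {0,4,3}
0: hit
Page faults: 9.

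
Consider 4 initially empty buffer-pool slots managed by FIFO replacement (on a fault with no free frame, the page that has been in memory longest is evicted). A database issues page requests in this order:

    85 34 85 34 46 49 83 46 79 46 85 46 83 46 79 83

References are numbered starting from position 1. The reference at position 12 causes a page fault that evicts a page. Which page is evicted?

49

pos 1: 85 → fault, frames {85}
pos 2: 34 → fault, frames {85,34}
pos 3: 85 → hit
pos 4: 34 → hit
pos 5: 46 → fault, frames {85,34,46}
pos 6: 49 → fault, frames {85,34,46,49}
pos 7: 83 → fault, evict 85, frames {34,46,49,83}
pos 8: 46 → hit
pos 9: 79 → fault, evict 34, frames {46,49,83,79}
pos 10: 46 → hit
pos 11: 85 → fault, evict 46, frames {49,83,79,85}
pos 12: 46 → fault, evict 49, frames {83,79,85,46}
At position 12, page 49 is evicted.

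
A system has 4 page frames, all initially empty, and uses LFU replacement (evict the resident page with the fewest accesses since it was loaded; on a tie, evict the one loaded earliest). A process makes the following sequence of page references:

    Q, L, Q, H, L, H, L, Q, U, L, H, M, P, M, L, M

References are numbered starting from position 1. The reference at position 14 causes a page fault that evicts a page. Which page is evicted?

P

pos 1: Q: miss, frames {Q}
pos 2: L: miss, frames {Q,L}
pos 3: Q: hit
pos 4: H: miss, frames {Q,L,H}
pos 5: L: hit
pos 6: H: hit
pos 7: L: hit
pos 8: Q: hit
pos 9: U: miss, frames {Q,L,H,U}
pos 10: L: hit
pos 11: H: hit
pos 12: M: miss, evict U, frames {Q,L,H,M}
pos 13: P: miss, evict M, frames {Q,L,H,P}
pos 14: M: miss, evict P, frames {Q,L,H,M}
At position 14, page P is evicted.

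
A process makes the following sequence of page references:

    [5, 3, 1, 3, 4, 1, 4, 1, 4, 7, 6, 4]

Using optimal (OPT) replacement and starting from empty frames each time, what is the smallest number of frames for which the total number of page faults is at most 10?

f=1: 12 faults
f=2: 6 faults
f=3: 6 faults
f=4: 6 faults
f=5: 6 faults
f=6: 6 faults
Smallest f with faults ≤ 10 is 2.

2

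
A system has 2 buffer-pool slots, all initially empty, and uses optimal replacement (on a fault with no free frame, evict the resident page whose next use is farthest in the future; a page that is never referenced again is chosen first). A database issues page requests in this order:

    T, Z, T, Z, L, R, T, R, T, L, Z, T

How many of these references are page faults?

T -> fault, frames [T]
Z -> fault, frames [T, Z]
T -> hit
Z -> hit
L -> fault, evict Z, frames [T, L]
R -> fault, evict L, frames [T, R]
T -> hit
R -> hit
T -> hit
L -> fault, evict R, frames [T, L]
Z -> fault, evict L, frames [T, Z]
T -> hit
Page faults: 6.

6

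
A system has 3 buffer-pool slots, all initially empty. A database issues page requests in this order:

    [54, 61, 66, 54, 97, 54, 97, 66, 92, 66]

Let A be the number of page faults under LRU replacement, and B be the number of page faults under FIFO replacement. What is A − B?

Under LRU: F F F . F . . . F . → 5 faults.
Under FIFO: F F F . F F . . F F → 7 faults.
A − B = 5 − 7 = -2.

-2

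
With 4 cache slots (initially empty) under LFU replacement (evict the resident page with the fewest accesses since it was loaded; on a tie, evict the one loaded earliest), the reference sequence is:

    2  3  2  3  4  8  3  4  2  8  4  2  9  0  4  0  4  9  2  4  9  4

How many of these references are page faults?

2: fault, frames {2}
3: fault, frames {2,3}
2: hit
3: hit
4: fault, frames {2,3,4}
8: fault, frames {2,3,4,8}
3: hit
4: hit
2: hit
8: hit
4: hit
2: hit
9: fault, evict 8, frames {2,3,4,9}
0: fault, evict 9, frames {2,3,4,0}
4: hit
0: hit
4: hit
9: fault, evict 0, frames {2,3,4,9}
2: hit
4: hit
9: hit
4: hit
Page faults: 7.

7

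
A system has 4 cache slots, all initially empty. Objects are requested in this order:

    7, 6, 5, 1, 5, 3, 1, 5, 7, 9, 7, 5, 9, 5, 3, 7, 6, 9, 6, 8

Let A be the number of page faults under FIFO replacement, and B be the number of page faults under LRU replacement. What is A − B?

Under FIFO: F F F F . F . . F F . F . . . . F . . F → 10 faults.
Under LRU: F F F F . F . . F F . . . . F . F F . F → 11 faults.
A − B = 10 − 11 = -1.

-1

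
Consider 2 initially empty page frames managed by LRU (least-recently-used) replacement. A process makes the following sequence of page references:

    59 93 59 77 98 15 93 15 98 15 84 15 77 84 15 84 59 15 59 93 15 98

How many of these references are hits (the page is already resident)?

6

59 → fault, frames (59)
93 → fault, frames (59 93)
59 → hit
77 → fault, evict 93, frames (59 77)
98 → fault, evict 59, frames (77 98)
15 → fault, evict 77, frames (98 15)
93 → fault, evict 98, frames (15 93)
15 → hit
98 → fault, evict 93, frames (15 98)
15 → hit
84 → fault, evict 98, frames (15 84)
15 → hit
77 → fault, evict 84, frames (15 77)
84 → fault, evict 15, frames (77 84)
15 → fault, evict 77, frames (84 15)
84 → hit
59 → fault, evict 15, frames (84 59)
15 → fault, evict 84, frames (59 15)
59 → hit
93 → fault, evict 15, frames (59 93)
15 → fault, evict 59, frames (93 15)
98 → fault, evict 93, frames (15 98)
Hits: 6.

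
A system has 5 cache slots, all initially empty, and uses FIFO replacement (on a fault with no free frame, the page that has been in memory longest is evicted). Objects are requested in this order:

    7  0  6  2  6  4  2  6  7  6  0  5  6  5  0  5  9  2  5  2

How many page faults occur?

7 -> fault, frames [7]
0 -> fault, frames [7, 0]
6 -> fault, frames [7, 0, 6]
2 -> fault, frames [7, 0, 6, 2]
6 -> hit
4 -> fault, frames [7, 0, 6, 2, 4]
2 -> hit
6 -> hit
7 -> hit
6 -> hit
0 -> hit
5 -> fault, evict 7, frames [0, 6, 2, 4, 5]
6 -> hit
5 -> hit
0 -> hit
5 -> hit
9 -> fault, evict 0, frames [6, 2, 4, 5, 9]
2 -> hit
5 -> hit
2 -> hit
Page faults: 7.

7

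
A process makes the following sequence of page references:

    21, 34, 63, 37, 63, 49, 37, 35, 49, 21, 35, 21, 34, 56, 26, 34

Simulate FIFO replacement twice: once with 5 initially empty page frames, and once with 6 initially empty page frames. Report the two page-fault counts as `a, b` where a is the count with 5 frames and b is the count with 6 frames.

10, 9

5 frames: F F F F . F . F . F . . F F F . → 10 faults.
6 frames: F F F F . F . F . . . . . F F F → 9 faults.
9 < 10: adding a frame reduced faults, as is typical.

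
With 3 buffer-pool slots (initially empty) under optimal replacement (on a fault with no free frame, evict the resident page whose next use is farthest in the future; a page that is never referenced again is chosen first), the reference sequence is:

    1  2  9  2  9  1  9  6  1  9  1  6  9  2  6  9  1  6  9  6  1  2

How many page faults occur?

1 -> fault, frames (1)
2 -> fault, frames (1 2)
9 -> fault, frames (1 2 9)
2 -> hit
9 -> hit
1 -> hit
9 -> hit
6 -> fault, evict 2, frames (1 9 6)
1 -> hit
9 -> hit
1 -> hit
6 -> hit
9 -> hit
2 -> fault, evict 1, frames (9 6 2)
6 -> hit
9 -> hit
1 -> fault, evict 2, frames (9 6 1)
6 -> hit
9 -> hit
6 -> hit
1 -> hit
2 -> fault, evict 1, frames (9 6 2)
Page faults: 7.

7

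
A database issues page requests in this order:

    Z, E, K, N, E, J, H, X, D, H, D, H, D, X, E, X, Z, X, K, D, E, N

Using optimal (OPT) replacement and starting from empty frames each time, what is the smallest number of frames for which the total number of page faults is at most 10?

f=1: 22 faults
f=2: 15 faults
f=3: 13 faults
f=4: 11 faults
f=5: 10 faults
f=6: 9 faults
f=7: 8 faults
f=8: 8 faults
Smallest f with faults ≤ 10 is 5.

5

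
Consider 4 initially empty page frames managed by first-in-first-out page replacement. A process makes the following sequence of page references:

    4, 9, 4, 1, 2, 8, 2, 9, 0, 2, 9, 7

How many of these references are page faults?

8

4: fault, frames (4)
9: fault, frames (4 9)
4: hit
1: fault, frames (4 9 1)
2: fault, frames (4 9 1 2)
8: fault, evict 4, frames (9 1 2 8)
2: hit
9: hit
0: fault, evict 9, frames (1 2 8 0)
2: hit
9: fault, evict 1, frames (2 8 0 9)
7: fault, evict 2, frames (8 0 9 7)
Page faults: 8.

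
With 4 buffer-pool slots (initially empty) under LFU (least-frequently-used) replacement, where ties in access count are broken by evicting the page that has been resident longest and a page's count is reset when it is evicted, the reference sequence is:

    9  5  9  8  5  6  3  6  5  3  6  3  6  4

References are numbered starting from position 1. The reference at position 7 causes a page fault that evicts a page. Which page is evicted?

pos 1: 9: fault, frames (9)
pos 2: 5: fault, frames (9 5)
pos 3: 9: hit
pos 4: 8: fault, frames (9 5 8)
pos 5: 5: hit
pos 6: 6: fault, frames (9 5 8 6)
pos 7: 3: fault, evict 8, frames (9 5 6 3)
At position 7, page 8 is evicted.

8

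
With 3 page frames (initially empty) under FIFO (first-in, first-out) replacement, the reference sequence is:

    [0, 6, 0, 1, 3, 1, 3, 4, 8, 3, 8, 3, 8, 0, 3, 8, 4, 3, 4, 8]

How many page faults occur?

10

0: fault, frames (0)
6: fault, frames (0 6)
0: hit
1: fault, frames (0 6 1)
3: fault, evict 0, frames (6 1 3)
1: hit
3: hit
4: fault, evict 6, frames (1 3 4)
8: fault, evict 1, frames (3 4 8)
3: hit
8: hit
3: hit
8: hit
0: fault, evict 3, frames (4 8 0)
3: fault, evict 4, frames (8 0 3)
8: hit
4: fault, evict 8, frames (0 3 4)
3: hit
4: hit
8: fault, evict 0, frames (3 4 8)
Page faults: 10.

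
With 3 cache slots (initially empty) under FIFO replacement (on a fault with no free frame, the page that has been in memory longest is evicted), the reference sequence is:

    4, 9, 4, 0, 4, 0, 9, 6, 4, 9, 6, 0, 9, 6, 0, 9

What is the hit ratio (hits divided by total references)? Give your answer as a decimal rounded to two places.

4: miss, frames {4}
9: miss, frames {4,9}
4: hit
0: miss, frames {4,9,0}
4: hit
0: hit
9: hit
6: miss, evict 4, frames {9,0,6}
4: miss, evict 9, frames {0,6,4}
9: miss, evict 0, frames {6,4,9}
6: hit
0: miss, evict 6, frames {4,9,0}
9: hit
6: miss, evict 4, frames {9,0,6}
0: hit
9: hit
Hits: 8 of 16 references → 8/16 = 0.5000.

0.50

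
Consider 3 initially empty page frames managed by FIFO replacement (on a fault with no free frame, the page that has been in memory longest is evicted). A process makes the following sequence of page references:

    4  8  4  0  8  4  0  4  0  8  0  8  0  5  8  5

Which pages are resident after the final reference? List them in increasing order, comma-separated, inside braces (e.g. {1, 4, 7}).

4 -> miss, frames (4)
8 -> miss, frames (4 8)
4 -> hit
0 -> miss, frames (4 8 0)
8 -> hit
4 -> hit
0 -> hit
4 -> hit
0 -> hit
8 -> hit
0 -> hit
8 -> hit
0 -> hit
5 -> miss, evict 4, frames (8 0 5)
8 -> hit
5 -> hit

{0, 5, 8}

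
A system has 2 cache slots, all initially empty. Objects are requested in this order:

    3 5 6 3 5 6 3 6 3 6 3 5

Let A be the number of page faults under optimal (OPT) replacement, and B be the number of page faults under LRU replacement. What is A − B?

-2

Under OPT: F F F . F . F . . . . F → 6 faults.
Under LRU: F F F F F F F . . . . F → 8 faults.
A − B = 6 − 8 = -2.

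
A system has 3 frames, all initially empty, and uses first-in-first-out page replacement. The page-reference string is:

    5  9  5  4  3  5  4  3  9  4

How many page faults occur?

7

5: fault, frames {5}
9: fault, frames {5,9}
5: hit
4: fault, frames {5,9,4}
3: fault, evict 5, frames {9,4,3}
5: fault, evict 9, frames {4,3,5}
4: hit
3: hit
9: fault, evict 4, frames {3,5,9}
4: fault, evict 3, frames {5,9,4}
Page faults: 7.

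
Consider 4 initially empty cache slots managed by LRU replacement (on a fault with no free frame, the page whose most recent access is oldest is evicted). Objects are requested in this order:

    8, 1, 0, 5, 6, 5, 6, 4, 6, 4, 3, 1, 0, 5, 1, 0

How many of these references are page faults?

10

8 → miss, frames [8]
1 → miss, frames [8, 1]
0 → miss, frames [8, 1, 0]
5 → miss, frames [8, 1, 0, 5]
6 → miss, evict 8, frames [1, 0, 5, 6]
5 → hit
6 → hit
4 → miss, evict 1, frames [0, 5, 6, 4]
6 → hit
4 → hit
3 → miss, evict 0, frames [5, 6, 4, 3]
1 → miss, evict 5, frames [6, 4, 3, 1]
0 → miss, evict 6, frames [4, 3, 1, 0]
5 → miss, evict 4, frames [3, 1, 0, 5]
1 → hit
0 → hit
Page faults: 10.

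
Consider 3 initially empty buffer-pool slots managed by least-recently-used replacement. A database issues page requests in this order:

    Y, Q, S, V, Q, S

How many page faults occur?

4

Y: miss, frames {Y}
Q: miss, frames {Y,Q}
S: miss, frames {Y,Q,S}
V: miss, evict Y, frames {Q,S,V}
Q: hit
S: hit
Page faults: 4.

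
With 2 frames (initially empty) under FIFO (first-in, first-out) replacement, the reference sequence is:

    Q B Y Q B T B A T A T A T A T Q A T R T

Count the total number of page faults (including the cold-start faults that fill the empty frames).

10

Q -> miss, frames {Q}
B -> miss, frames {Q,B}
Y -> miss, evict Q, frames {B,Y}
Q -> miss, evict B, frames {Y,Q}
B -> miss, evict Y, frames {Q,B}
T -> miss, evict Q, frames {B,T}
B -> hit
A -> miss, evict B, frames {T,A}
T -> hit
A -> hit
T -> hit
A -> hit
T -> hit
A -> hit
T -> hit
Q -> miss, evict T, frames {A,Q}
A -> hit
T -> miss, evict A, frames {Q,T}
R -> miss, evict Q, frames {T,R}
T -> hit
Page faults: 10.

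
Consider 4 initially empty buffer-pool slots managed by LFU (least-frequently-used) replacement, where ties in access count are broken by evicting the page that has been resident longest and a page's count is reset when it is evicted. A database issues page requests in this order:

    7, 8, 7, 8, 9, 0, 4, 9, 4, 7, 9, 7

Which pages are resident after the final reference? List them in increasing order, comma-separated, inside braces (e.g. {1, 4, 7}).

7 -> fault, frames {7}
8 -> fault, frames {7,8}
7 -> hit
8 -> hit
9 -> fault, frames {7,8,9}
0 -> fault, frames {7,8,9,0}
4 -> fault, evict 9, frames {7,8,0,4}
9 -> fault, evict 0, frames {7,8,4,9}
4 -> hit
7 -> hit
9 -> hit
7 -> hit

{4, 7, 8, 9}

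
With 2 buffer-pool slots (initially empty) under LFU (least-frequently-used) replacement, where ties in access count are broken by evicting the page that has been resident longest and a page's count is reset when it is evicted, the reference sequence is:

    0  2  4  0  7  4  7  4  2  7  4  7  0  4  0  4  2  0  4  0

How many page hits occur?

9

0 -> miss, frames (0)
2 -> miss, frames (0 2)
4 -> miss, evict 0, frames (2 4)
0 -> miss, evict 2, frames (4 0)
7 -> miss, evict 4, frames (0 7)
4 -> miss, evict 0, frames (7 4)
7 -> hit
4 -> hit
2 -> miss, evict 7, frames (4 2)
7 -> miss, evict 2, frames (4 7)
4 -> hit
7 -> hit
0 -> miss, evict 7, frames (4 0)
4 -> hit
0 -> hit
4 -> hit
2 -> miss, evict 0, frames (4 2)
0 -> miss, evict 2, frames (4 0)
4 -> hit
0 -> hit
Hits: 9.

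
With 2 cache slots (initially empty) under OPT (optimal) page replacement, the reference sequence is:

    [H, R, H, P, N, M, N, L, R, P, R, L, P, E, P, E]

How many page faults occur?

H -> miss, frames [H]
R -> miss, frames [H, R]
H -> hit
P -> miss, evict H, frames [R, P]
N -> miss, evict P, frames [R, N]
M -> miss, evict R, frames [N, M]
N -> hit
L -> miss, evict M, frames [N, L]
R -> miss, evict N, frames [L, R]
P -> miss, evict L, frames [R, P]
R -> hit
L -> miss, evict R, frames [P, L]
P -> hit
E -> miss, evict L, frames [P, E]
P -> hit
E -> hit
Page faults: 10.

10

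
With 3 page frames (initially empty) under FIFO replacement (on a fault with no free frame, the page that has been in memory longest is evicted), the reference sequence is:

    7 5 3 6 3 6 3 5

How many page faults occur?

4

7: miss, frames [7]
5: miss, frames [7, 5]
3: miss, frames [7, 5, 3]
6: miss, evict 7, frames [5, 3, 6]
3: hit
6: hit
3: hit
5: hit
Page faults: 4.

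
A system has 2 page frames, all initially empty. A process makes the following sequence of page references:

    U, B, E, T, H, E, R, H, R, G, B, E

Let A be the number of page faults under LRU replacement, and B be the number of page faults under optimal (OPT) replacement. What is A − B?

Under LRU: F F F F F F F F . F F F → 11 faults.
Under OPT: F F F F F . F . . F F F → 9 faults.
A − B = 11 − 9 = 2.

2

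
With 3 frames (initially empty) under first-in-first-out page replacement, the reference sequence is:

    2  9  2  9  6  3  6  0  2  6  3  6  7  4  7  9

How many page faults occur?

11

2: miss, frames (2)
9: miss, frames (2 9)
2: hit
9: hit
6: miss, frames (2 9 6)
3: miss, evict 2, frames (9 6 3)
6: hit
0: miss, evict 9, frames (6 3 0)
2: miss, evict 6, frames (3 0 2)
6: miss, evict 3, frames (0 2 6)
3: miss, evict 0, frames (2 6 3)
6: hit
7: miss, evict 2, frames (6 3 7)
4: miss, evict 6, frames (3 7 4)
7: hit
9: miss, evict 3, frames (7 4 9)
Page faults: 11.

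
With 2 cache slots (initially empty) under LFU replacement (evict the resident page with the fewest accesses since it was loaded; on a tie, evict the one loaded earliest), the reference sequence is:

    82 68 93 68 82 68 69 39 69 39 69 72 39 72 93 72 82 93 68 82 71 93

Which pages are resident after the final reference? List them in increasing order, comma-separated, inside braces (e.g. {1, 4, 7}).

{68, 93}

82 -> fault, frames [82]
68 -> fault, frames [82, 68]
93 -> fault, evict 82, frames [68, 93]
68 -> hit
82 -> fault, evict 93, frames [68, 82]
68 -> hit
69 -> fault, evict 82, frames [68, 69]
39 -> fault, evict 69, frames [68, 39]
69 -> fault, evict 39, frames [68, 69]
39 -> fault, evict 69, frames [68, 39]
69 -> fault, evict 39, frames [68, 69]
72 -> fault, evict 69, frames [68, 72]
39 -> fault, evict 72, frames [68, 39]
72 -> fault, evict 39, frames [68, 72]
93 -> fault, evict 72, frames [68, 93]
72 -> fault, evict 93, frames [68, 72]
82 -> fault, evict 72, frames [68, 82]
93 -> fault, evict 82, frames [68, 93]
68 -> hit
82 -> fault, evict 93, frames [68, 82]
71 -> fault, evict 82, frames [68, 71]
93 -> fault, evict 71, frames [68, 93]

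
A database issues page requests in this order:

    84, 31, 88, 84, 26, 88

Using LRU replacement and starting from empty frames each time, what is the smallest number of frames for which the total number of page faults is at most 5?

f=1: 6 faults
f=2: 6 faults
f=3: 4 faults
f=4: 4 faults
Smallest f with faults ≤ 5 is 3.

3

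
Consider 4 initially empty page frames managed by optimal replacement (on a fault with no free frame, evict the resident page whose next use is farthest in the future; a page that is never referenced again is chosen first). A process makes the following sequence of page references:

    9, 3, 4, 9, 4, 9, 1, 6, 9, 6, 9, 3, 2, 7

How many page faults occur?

9 → fault, frames (9)
3 → fault, frames (9 3)
4 → fault, frames (9 3 4)
9 → hit
4 → hit
9 → hit
1 → fault, frames (9 3 4 1)
6 → fault, evict 1, frames (9 3 4 6)
9 → hit
6 → hit
9 → hit
3 → hit
2 → fault, evict 6, frames (9 3 4 2)
7 → fault, evict 2, frames (9 3 4 7)
Page faults: 7.

7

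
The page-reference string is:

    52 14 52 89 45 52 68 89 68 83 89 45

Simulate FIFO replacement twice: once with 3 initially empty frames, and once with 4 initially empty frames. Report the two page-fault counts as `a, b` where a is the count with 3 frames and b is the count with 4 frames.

9, 6

3 frames: F F . F F F F F . F . F → 9 faults.
4 frames: F F . F F . F . . F . . → 6 faults.
6 < 9: adding a frame reduced faults, as is typical.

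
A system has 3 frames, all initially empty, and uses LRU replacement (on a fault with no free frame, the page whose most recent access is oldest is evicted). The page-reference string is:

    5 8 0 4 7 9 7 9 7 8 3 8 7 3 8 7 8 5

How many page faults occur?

9

5 -> fault, frames {5}
8 -> fault, frames {5,8}
0 -> fault, frames {5,8,0}
4 -> fault, evict 5, frames {8,0,4}
7 -> fault, evict 8, frames {0,4,7}
9 -> fault, evict 0, frames {4,7,9}
7 -> hit
9 -> hit
7 -> hit
8 -> fault, evict 4, frames {9,7,8}
3 -> fault, evict 9, frames {7,8,3}
8 -> hit
7 -> hit
3 -> hit
8 -> hit
7 -> hit
8 -> hit
5 -> fault, evict 3, frames {7,8,5}
Page faults: 9.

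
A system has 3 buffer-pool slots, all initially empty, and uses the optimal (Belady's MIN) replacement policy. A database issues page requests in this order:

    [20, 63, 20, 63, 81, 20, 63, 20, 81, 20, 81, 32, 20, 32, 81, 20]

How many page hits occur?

12

20: miss, frames {20}
63: miss, frames {20,63}
20: hit
63: hit
81: miss, frames {20,63,81}
20: hit
63: hit
20: hit
81: hit
20: hit
81: hit
32: miss, evict 63, frames {20,81,32}
20: hit
32: hit
81: hit
20: hit
Hits: 12.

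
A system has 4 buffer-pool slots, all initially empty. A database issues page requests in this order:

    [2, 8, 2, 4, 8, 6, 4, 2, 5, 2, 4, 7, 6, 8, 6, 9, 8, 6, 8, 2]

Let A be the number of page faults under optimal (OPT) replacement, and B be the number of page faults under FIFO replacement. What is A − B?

Under OPT: F F . F . F . . F . . F . F . F . . . . → 8 faults.
Under FIFO: F F . F . F . . F F . F . F F F . . . F → 11 faults.
A − B = 8 − 11 = -3.

-3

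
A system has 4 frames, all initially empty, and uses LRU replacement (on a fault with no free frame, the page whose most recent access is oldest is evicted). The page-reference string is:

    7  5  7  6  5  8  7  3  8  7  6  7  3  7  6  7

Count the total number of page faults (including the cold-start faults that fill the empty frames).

7: miss, frames [7]
5: miss, frames [7, 5]
7: hit
6: miss, frames [5, 7, 6]
5: hit
8: miss, frames [7, 6, 5, 8]
7: hit
3: miss, evict 6, frames [5, 8, 7, 3]
8: hit
7: hit
6: miss, evict 5, frames [3, 8, 7, 6]
7: hit
3: hit
7: hit
6: hit
7: hit
Page faults: 6.

6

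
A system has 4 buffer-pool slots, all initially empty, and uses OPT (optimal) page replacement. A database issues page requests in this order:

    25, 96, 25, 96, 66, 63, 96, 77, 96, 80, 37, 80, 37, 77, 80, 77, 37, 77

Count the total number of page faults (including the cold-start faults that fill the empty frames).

25 → miss, frames (25)
96 → miss, frames (25 96)
25 → hit
96 → hit
66 → miss, frames (25 96 66)
63 → miss, frames (25 96 66 63)
96 → hit
77 → miss, evict 63, frames (25 96 66 77)
96 → hit
80 → miss, evict 66, frames (25 96 77 80)
37 → miss, evict 96, frames (25 77 80 37)
80 → hit
37 → hit
77 → hit
80 → hit
77 → hit
37 → hit
77 → hit
Page faults: 7.

7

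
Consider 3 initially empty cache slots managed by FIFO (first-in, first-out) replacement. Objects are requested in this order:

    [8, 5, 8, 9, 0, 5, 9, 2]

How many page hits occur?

3

8 → fault, frames [8]
5 → fault, frames [8, 5]
8 → hit
9 → fault, frames [8, 5, 9]
0 → fault, evict 8, frames [5, 9, 0]
5 → hit
9 → hit
2 → fault, evict 5, frames [9, 0, 2]
Hits: 3.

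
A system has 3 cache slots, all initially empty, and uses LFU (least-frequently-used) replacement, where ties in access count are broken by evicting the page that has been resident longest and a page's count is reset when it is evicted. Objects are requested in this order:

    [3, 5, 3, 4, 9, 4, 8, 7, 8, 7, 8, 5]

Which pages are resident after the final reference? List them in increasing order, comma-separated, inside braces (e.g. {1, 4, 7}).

{3, 4, 5}

3 → fault, frames [3]
5 → fault, frames [3, 5]
3 → hit
4 → fault, frames [3, 5, 4]
9 → fault, evict 5, frames [3, 4, 9]
4 → hit
8 → fault, evict 9, frames [3, 4, 8]
7 → fault, evict 8, frames [3, 4, 7]
8 → fault, evict 7, frames [3, 4, 8]
7 → fault, evict 8, frames [3, 4, 7]
8 → fault, evict 7, frames [3, 4, 8]
5 → fault, evict 8, frames [3, 4, 5]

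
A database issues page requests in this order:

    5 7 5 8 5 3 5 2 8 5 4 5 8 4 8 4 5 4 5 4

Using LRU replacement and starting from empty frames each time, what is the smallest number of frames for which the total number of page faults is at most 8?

3

f=1: 20 faults
f=2: 11 faults
f=3: 7 faults
f=4: 6 faults
f=5: 6 faults
f=6: 6 faults
Smallest f with faults ≤ 8 is 3.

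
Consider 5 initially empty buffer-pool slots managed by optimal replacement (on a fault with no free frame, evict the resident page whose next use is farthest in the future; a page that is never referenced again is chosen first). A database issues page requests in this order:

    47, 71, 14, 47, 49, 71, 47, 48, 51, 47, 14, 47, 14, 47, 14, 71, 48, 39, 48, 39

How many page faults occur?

7

47: fault, frames (47)
71: fault, frames (47 71)
14: fault, frames (47 71 14)
47: hit
49: fault, frames (47 71 14 49)
71: hit
47: hit
48: fault, frames (47 71 14 49 48)
51: fault, evict 49, frames (47 71 14 48 51)
47: hit
14: hit
47: hit
14: hit
47: hit
14: hit
71: hit
48: hit
39: fault, evict 51, frames (47 71 14 48 39)
48: hit
39: hit
Page faults: 7.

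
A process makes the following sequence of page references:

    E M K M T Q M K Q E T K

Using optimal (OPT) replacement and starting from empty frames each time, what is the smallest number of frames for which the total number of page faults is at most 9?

f=1: 12 faults
f=2: 8 faults
f=3: 7 faults
f=4: 6 faults
f=5: 5 faults
Smallest f with faults ≤ 9 is 2.

2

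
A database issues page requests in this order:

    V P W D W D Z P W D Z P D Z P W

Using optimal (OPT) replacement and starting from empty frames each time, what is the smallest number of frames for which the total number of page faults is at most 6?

f=1: 16 faults
f=2: 11 faults
f=3: 7 faults
f=4: 5 faults
f=5: 5 faults
Smallest f with faults ≤ 6 is 4.

4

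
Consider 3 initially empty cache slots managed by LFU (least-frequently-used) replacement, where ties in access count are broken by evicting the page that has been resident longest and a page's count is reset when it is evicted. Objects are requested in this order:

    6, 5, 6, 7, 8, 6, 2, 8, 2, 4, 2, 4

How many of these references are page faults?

6 -> miss, frames (6)
5 -> miss, frames (6 5)
6 -> hit
7 -> miss, frames (6 5 7)
8 -> miss, evict 5, frames (6 7 8)
6 -> hit
2 -> miss, evict 7, frames (6 8 2)
8 -> hit
2 -> hit
4 -> miss, evict 8, frames (6 2 4)
2 -> hit
4 -> hit
Page faults: 6.

6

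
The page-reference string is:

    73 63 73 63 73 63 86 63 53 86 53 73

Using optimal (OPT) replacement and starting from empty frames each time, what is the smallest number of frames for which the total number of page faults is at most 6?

2

f=1: 12 faults
f=2: 5 faults
f=3: 4 faults
f=4: 4 faults
Smallest f with faults ≤ 6 is 2.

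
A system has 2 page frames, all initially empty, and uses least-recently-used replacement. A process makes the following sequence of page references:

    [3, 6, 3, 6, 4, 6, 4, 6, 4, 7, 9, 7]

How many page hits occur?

7

3: fault, frames {3}
6: fault, frames {3,6}
3: hit
6: hit
4: fault, evict 3, frames {6,4}
6: hit
4: hit
6: hit
4: hit
7: fault, evict 6, frames {4,7}
9: fault, evict 4, frames {7,9}
7: hit
Hits: 7.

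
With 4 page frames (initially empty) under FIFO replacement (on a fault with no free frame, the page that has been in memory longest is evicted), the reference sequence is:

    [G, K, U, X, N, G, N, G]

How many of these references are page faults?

6

G: miss, frames [G]
K: miss, frames [G, K]
U: miss, frames [G, K, U]
X: miss, frames [G, K, U, X]
N: miss, evict G, frames [K, U, X, N]
G: miss, evict K, frames [U, X, N, G]
N: hit
G: hit
Page faults: 6.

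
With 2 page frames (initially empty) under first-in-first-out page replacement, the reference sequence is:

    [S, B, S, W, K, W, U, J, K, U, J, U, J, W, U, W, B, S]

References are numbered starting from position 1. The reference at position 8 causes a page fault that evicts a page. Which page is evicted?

pos 1: S -> miss, frames (S)
pos 2: B -> miss, frames (S B)
pos 3: S -> hit
pos 4: W -> miss, evict S, frames (B W)
pos 5: K -> miss, evict B, frames (W K)
pos 6: W -> hit
pos 7: U -> miss, evict W, frames (K U)
pos 8: J -> miss, evict K, frames (U J)
At position 8, page K is evicted.

K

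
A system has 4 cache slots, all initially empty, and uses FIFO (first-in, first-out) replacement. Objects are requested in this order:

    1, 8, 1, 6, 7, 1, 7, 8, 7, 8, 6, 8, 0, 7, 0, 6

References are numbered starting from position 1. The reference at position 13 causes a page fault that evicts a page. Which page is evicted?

pos 1: 1 → miss, frames {1}
pos 2: 8 → miss, frames {1,8}
pos 3: 1 → hit
pos 4: 6 → miss, frames {1,8,6}
pos 5: 7 → miss, frames {1,8,6,7}
pos 6: 1 → hit
pos 7: 7 → hit
pos 8: 8 → hit
pos 9: 7 → hit
pos 10: 8 → hit
pos 11: 6 → hit
pos 12: 8 → hit
pos 13: 0 → miss, evict 1, frames {8,6,7,0}
At position 13, page 1 is evicted.

1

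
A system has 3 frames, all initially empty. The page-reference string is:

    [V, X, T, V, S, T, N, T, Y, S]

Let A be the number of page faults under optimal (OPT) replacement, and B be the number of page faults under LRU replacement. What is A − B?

-1

Under OPT: F F F . F . F . F . → 6 faults.
Under LRU: F F F . F . F . F F → 7 faults.
A − B = 6 − 7 = -1.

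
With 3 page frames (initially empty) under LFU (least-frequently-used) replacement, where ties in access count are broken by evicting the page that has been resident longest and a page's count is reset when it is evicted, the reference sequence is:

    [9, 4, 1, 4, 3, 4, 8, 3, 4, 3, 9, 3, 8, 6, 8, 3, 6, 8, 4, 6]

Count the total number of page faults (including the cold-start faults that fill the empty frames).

9 → miss, frames (9)
4 → miss, frames (9 4)
1 → miss, frames (9 4 1)
4 → hit
3 → miss, evict 9, frames (4 1 3)
4 → hit
8 → miss, evict 1, frames (4 3 8)
3 → hit
4 → hit
3 → hit
9 → miss, evict 8, frames (4 3 9)
3 → hit
8 → miss, evict 9, frames (4 3 8)
6 → miss, evict 8, frames (4 3 6)
8 → miss, evict 6, frames (4 3 8)
3 → hit
6 → miss, evict 8, frames (4 3 6)
8 → miss, evict 6, frames (4 3 8)
4 → hit
6 → miss, evict 8, frames (4 3 6)
Page faults: 12.

12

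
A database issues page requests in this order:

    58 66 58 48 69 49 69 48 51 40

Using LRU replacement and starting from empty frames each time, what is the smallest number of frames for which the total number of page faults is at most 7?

3

f=1: 10 faults
f=2: 8 faults
f=3: 7 faults
f=4: 7 faults
f=5: 7 faults
f=6: 7 faults
f=7: 7 faults
Smallest f with faults ≤ 7 is 3.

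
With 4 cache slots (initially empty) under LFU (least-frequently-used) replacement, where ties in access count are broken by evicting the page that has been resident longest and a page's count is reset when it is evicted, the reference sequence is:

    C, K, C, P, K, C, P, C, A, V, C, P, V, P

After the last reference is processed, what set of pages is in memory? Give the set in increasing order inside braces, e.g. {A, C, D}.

{C, K, P, V}

C -> fault, frames [C]
K -> fault, frames [C, K]
C -> hit
P -> fault, frames [C, K, P]
K -> hit
C -> hit
P -> hit
C -> hit
A -> fault, frames [C, K, P, A]
V -> fault, evict A, frames [C, K, P, V]
C -> hit
P -> hit
V -> hit
P -> hit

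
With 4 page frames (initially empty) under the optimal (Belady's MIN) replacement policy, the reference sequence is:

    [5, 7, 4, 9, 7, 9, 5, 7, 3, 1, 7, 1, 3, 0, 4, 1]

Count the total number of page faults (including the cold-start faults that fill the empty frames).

7

5: fault, frames [5]
7: fault, frames [5, 7]
4: fault, frames [5, 7, 4]
9: fault, frames [5, 7, 4, 9]
7: hit
9: hit
5: hit
7: hit
3: fault, evict 9, frames [5, 7, 4, 3]
1: fault, evict 5, frames [7, 4, 3, 1]
7: hit
1: hit
3: hit
0: fault, evict 3, frames [7, 4, 1, 0]
4: hit
1: hit
Page faults: 7.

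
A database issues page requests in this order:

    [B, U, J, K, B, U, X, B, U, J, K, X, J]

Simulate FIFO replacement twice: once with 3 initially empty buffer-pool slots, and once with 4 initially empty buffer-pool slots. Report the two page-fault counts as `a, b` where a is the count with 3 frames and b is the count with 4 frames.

9, 10

3 frames: F F F F F F F . . F F . . → 9 faults.
4 frames: F F F F . . F F F F F F . → 10 faults.
10 > 9: adding a frame increased faults — Belady's anomaly.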